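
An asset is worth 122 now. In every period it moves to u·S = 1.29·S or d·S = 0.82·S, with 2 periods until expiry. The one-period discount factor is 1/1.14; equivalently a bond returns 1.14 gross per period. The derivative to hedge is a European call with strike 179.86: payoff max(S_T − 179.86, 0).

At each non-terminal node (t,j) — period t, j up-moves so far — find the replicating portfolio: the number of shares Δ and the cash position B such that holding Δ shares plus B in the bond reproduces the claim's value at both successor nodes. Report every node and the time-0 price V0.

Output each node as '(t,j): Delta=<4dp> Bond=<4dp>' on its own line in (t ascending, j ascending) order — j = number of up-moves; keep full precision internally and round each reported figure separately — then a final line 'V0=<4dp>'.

(0,0): Delta=0.2412 Bond=-21.1690
(1,0): Delta=0.0000 Bond=0.0000
(1,1): Delta=0.3131 Bond=-35.4449
V0=8.2611

Since d<R<u, set p* = (R−d)/(u−d) = 0.6809; price each node as the discounted p*-expectation of its children.
Payoff layer (t=2): V(2,0)=0.0000, V(2,1)=0.0000, V(2,2)=23.1602
Node (1,0) S=100.0400: V=(p*·0.0000+(1−p*)·0.0000)/1.14=0.0000; Δ=(0.0000−0.0000)/(129.0516−82.0328)=0.0000; B=V−Δ·S=0.0000
Node (1,1) S=157.3800: V=(p*·23.1602+(1−p*)·0.0000)/1.14=13.8321; Δ=(23.1602−0.0000)/(203.0202−129.0516)=0.3131; B=V−Δ·S=-35.4449
Node (0,0) S=122.0000: V=(p*·13.8321+(1−p*)·0.0000)/1.14=8.2611; Δ=(13.8321−0.0000)/(157.3800−100.0400)=0.2412; B=V−Δ·S=-21.1690
The time-0 hedge costs 8.2611, which is the no-arbitrage price.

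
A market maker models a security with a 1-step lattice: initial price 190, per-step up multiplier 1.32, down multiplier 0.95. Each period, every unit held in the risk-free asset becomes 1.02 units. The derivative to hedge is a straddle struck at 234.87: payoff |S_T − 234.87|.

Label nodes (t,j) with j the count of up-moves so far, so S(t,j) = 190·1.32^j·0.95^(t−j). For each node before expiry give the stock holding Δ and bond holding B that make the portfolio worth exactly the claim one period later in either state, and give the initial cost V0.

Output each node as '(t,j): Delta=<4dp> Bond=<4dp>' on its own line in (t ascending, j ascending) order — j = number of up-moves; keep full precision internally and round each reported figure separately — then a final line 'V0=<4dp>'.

(0,0): Delta=-0.5468 Bond=150.0660
V0=46.1741

Since d<R<u, set p* = (R−d)/(u−d) = 0.1892; price each node as the discounted p*-expectation of its children.
Terminal payoffs: V(1,0)=54.3700, V(1,1)=15.9300
Node (0,0) S=190.0000: V=(p*·15.9300+(1−p*)·54.3700)/1.02=46.1741; Δ=(15.9300−54.3700)/(250.8000−180.5000)=-0.5468; B=V−Δ·S=150.0660
The time-0 hedge costs 46.1741, which is the no-arbitrage price.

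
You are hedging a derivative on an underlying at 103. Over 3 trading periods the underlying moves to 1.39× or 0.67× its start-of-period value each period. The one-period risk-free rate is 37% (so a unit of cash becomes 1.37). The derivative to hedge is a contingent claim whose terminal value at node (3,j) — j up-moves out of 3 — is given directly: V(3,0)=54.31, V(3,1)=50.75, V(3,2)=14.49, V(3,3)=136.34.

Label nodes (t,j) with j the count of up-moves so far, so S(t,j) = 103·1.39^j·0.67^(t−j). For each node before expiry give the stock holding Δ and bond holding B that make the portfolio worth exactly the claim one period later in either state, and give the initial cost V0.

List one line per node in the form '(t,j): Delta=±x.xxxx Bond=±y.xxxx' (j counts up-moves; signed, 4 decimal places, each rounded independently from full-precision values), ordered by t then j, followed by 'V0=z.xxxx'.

(0,0): Delta=0.8134 Bond=-34.5624
(1,0): Delta=-0.5193 Bond=44.6191
(1,1): Delta=0.8317 Bond=-49.9782
(2,0): Delta=-0.1069 Bond=42.0604
(2,1): Delta=-0.5250 Bond=61.6730
(2,2): Delta=0.8504 Bond=-72.1885
V0=49.2145

Under the risk-neutral measure, an up-move has probability p* = (R−d)/(u−d) = 0.9722 and values discount at R = 1.37.
At expiry t=3: V(3,0)=54.3100, V(3,1)=50.7500, V(3,2)=14.4900, V(3,3)=136.3400
  t=2,j=0: stock 46.2367 → up 64.2690 (V=50.7500), down 30.9786 (V=54.3100). Price 37.1160; hedge Δ=-0.1069, bond B=42.0604.
  t=2,j=1: stock 95.9239 → up 133.3342 (V=14.4900), down 64.2690 (V=50.7500). Price 11.3118; hedge Δ=-0.5250, bond B=61.6730.
  t=2,j=2: stock 199.0063 → up 276.6188 (V=136.3400), down 133.3342 (V=14.4900). Price 97.0476; hedge Δ=0.8504, bond B=-72.1885.
  t=1,j=0: stock 69.0100 → up 95.9239 (V=11.3118), down 46.2367 (V=37.1160). Price 8.7800; hedge Δ=-0.5193, bond B=44.6191.
  t=1,j=1: stock 143.1700 → up 199.0063 (V=97.0476), down 95.9239 (V=11.3118). Price 69.0993; hedge Δ=0.8317, bond B=-49.9782.
  t=0,j=0: stock 103.0000 → up 143.1700 (V=69.0993), down 69.0100 (V=8.7800). Price 49.2145; hedge Δ=0.8134, bond B=-34.5624.
Root portfolio cost Δ·103+B reproduces V0=49.2145.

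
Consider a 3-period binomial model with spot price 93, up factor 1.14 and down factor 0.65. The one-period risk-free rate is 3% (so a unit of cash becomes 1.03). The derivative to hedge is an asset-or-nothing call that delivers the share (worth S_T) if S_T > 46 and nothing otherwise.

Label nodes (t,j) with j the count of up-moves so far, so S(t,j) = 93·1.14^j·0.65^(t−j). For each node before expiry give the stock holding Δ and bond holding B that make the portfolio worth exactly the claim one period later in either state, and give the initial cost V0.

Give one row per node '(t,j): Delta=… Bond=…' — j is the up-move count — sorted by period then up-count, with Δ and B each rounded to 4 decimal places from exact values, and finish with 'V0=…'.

Under the risk-neutral measure, an up-move has probability p* = (R−d)/(u−d) = 0.7755 and values discount at R = 1.03.
At expiry t=3: V(3,0)=0.0000, V(3,1)=0.0000, V(3,2)=78.5608, V(3,3)=137.7836
Node (2,0) S=39.2925: V=(p*·0.0000+(1−p*)·0.0000)/1.03=0.0000; Δ=(0.0000−0.0000)/(44.7934−25.5401)=0.0000; B=V−Δ·S=0.0000
Node (2,1) S=68.9130: V=(p*·78.5608+(1−p*)·0.0000)/1.03=59.1502; Δ=(78.5608−0.0000)/(78.5608−44.7934)=2.3265; B=V−Δ·S=-101.1780
Node (2,2) S=120.8628: V=(p*·137.7836+(1−p*)·78.5608)/1.03=120.8628; Δ=(137.7836−78.5608)/(137.7836−78.5608)=1.0000; B=V−Δ·S=0.0000
Node (1,0) S=60.4500: V=(p*·59.1502+(1−p*)·0.0000)/1.03=44.5355; Δ=(59.1502−0.0000)/(68.9130−39.2925)=1.9969; B=V−Δ·S=-76.1792
Node (1,1) S=106.0200: V=(p*·120.8628+(1−p*)·59.1502)/1.03=103.8922; Δ=(120.8628−59.1502)/(120.8628−68.9130)=1.1879; B=V−Δ·S=-22.0519
Node (0,0) S=93.0000: V=(p*·103.8922+(1−p*)·44.5355)/1.03=87.9293; Δ=(103.8922−44.5355)/(106.0200−60.4500)=1.3025; B=V−Δ·S=-33.2067
Check: Δ(0,0)·S0 + B(0,0) = 87.9293 = V0.

(0,0): Delta=1.3025 Bond=-33.2067
(1,0): Delta=1.9969 Bond=-76.1792
(1,1): Delta=1.1879 Bond=-22.0519
(2,0): Delta=0.0000 Bond=0.0000
(2,1): Delta=2.3265 Bond=-101.1780
(2,2): Delta=1.0000 Bond=0.0000
V0=87.9293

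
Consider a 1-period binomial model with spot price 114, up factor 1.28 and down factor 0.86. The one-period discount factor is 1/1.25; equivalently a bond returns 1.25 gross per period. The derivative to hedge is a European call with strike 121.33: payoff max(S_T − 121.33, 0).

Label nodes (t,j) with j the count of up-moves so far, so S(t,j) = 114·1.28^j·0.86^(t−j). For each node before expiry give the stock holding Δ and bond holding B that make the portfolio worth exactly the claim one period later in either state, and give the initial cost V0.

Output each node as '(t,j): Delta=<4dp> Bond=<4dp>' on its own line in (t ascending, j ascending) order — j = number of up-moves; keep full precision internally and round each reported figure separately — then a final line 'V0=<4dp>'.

(0,0): Delta=0.5136 Bond=-40.2808
V0=18.2669

The replicating-portfolio and risk-neutral prices coincide; use p* = (1.25−0.86)/(1.28−0.86) = 0.9286 for the latter.
At expiry t=1: V(1,0)=0.0000, V(1,1)=24.5900
  t=0,j=0: stock 114.0000 → up 145.9200 (V=24.5900), down 98.0400 (V=0.0000). Price 18.2669; hedge Δ=0.5136, bond B=-40.2808.
Self-financing check: at every node Δ·S+B equals the discounted successor values.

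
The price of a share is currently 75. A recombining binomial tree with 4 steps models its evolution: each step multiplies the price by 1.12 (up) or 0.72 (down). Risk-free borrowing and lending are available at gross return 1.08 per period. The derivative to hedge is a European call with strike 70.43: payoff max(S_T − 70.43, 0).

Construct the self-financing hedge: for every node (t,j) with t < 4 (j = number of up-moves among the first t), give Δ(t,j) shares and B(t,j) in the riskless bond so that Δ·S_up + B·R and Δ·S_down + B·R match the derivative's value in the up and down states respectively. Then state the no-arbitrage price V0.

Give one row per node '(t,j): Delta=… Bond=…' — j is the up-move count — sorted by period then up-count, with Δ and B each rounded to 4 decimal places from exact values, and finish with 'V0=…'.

(0,0): Delta=0.8480 Bond=-39.4867
(1,0): Delta=0.1748 Bond=-6.2918
(1,1): Delta=0.8961 Bond=-46.6850
(2,0): Delta=0.0000 Bond=0.0000
(2,1): Delta=0.1873 Bond=-7.5502
(2,2): Delta=0.9467 Bond=-55.1830
(3,0): Delta=0.0000 Bond=0.0000
(3,1): Delta=0.0000 Bond=0.0000
(3,2): Delta=0.2006 Bond=-9.0602
(3,3): Delta=1.0000 Bond=-65.2130
V0=24.1127

The replicating-portfolio and risk-neutral prices coincide; use p* = (1.08−0.72)/(1.12−0.72) = 0.9000 for the latter.
Terminal payoffs: V(4,0)=0.0000, V(4,1)=0.0000, V(4,2)=0.0000, V(4,3)=5.4361, V(4,4)=47.5840
Node (3,0) S=27.9936: V=(p*·0.0000+(1−p*)·0.0000)/1.08=0.0000; Δ=(0.0000−0.0000)/(31.3528−20.1554)=0.0000; B=V−Δ·S=0.0000
Node (3,1) S=43.5456: V=(p*·0.0000+(1−p*)·0.0000)/1.08=0.0000; Δ=(0.0000−0.0000)/(48.7711−31.3528)=0.0000; B=V−Δ·S=0.0000
Node (3,2) S=67.7376: V=(p*·5.4361+(1−p*)·0.0000)/1.08=4.5301; Δ=(5.4361−0.0000)/(75.8661−48.7711)=0.2006; B=V−Δ·S=-9.0602
Node (3,3) S=105.3696: V=(p*·47.5840+(1−p*)·5.4361)/1.08=40.1566; Δ=(47.5840−5.4361)/(118.0140−75.8661)=1.0000; B=V−Δ·S=-65.2130
Node (2,0) S=38.8800: V=(p*·0.0000+(1−p*)·0.0000)/1.08=0.0000; Δ=(0.0000−0.0000)/(43.5456−27.9936)=0.0000; B=V−Δ·S=0.0000
Node (2,1) S=60.4800: V=(p*·4.5301+(1−p*)·0.0000)/1.08=3.7751; Δ=(4.5301−0.0000)/(67.7376−43.5456)=0.1873; B=V−Δ·S=-7.5502
Node (2,2) S=94.0800: V=(p*·40.1566+(1−p*)·4.5301)/1.08=33.8833; Δ=(40.1566−4.5301)/(105.3696−67.7376)=0.9467; B=V−Δ·S=-55.1830
Node (1,0) S=54.0000: V=(p*·3.7751+(1−p*)·0.0000)/1.08=3.1459; Δ=(3.7751−0.0000)/(60.4800−38.8800)=0.1748; B=V−Δ·S=-6.2918
Node (1,1) S=84.0000: V=(p*·33.8833+(1−p*)·3.7751)/1.08=28.5856; Δ=(33.8833−3.7751)/(94.0800−60.4800)=0.8961; B=V−Δ·S=-46.6850
Node (0,0) S=75.0000: V=(p*·28.5856+(1−p*)·3.1459)/1.08=24.1127; Δ=(28.5856−3.1459)/(84.0000−54.0000)=0.8480; B=V−Δ·S=-39.4867
Self-financing check: at every node Δ·S+B equals the discounted successor values.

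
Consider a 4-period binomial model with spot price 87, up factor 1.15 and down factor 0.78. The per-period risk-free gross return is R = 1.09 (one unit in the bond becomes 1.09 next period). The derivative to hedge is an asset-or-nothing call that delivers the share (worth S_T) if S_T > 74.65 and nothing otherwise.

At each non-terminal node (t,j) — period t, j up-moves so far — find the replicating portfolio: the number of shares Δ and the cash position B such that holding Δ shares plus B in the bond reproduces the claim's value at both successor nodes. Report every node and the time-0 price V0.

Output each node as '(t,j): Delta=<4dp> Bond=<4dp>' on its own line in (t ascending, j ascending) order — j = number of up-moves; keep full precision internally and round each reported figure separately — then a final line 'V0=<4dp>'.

(0,0): Delta=1.5362 Bond=-52.6363
(1,0): Delta=2.4286 Bond=-117.9345
(1,1): Delta=1.4190 Bond=-45.6520
(2,0): Delta=0.0000 Bond=0.0000
(2,1): Delta=2.7474 Bond=-153.4289
(2,2): Delta=1.2446 Bond=-29.6959
(3,0): Delta=0.0000 Bond=0.0000
(3,1): Delta=0.0000 Bond=0.0000
(3,2): Delta=3.1081 Bond=-199.6061
(3,3): Delta=1.0000 Bond=0.0000
V0=81.0111

The replicating-portfolio and risk-neutral prices coincide; use p* = (1.09−0.78)/(1.15−0.78) = 0.8378 for the latter.
At expiry t=4: V(4,0)=0.0000, V(4,1)=0.0000, V(4,2)=0.0000, V(4,3)=103.2066, V(4,4)=152.1635
(3,0): S=41.2860. Δ = (V_up−V_dn)/(S_up−S_dn) = (0.0000−0.0000)/(47.4789−32.2031) = 0.0000. V = [p*·0.0000 + (1−p*)·0.0000]/1.09 = 0.0000. B = V − Δ·S = 0.0000.
(3,1): S=60.8704. Δ = (V_up−V_dn)/(S_up−S_dn) = (0.0000−0.0000)/(70.0010−47.4789) = 0.0000. V = [p*·0.0000 + (1−p*)·0.0000]/1.09 = 0.0000. B = V − Δ·S = 0.0000.
(3,2): S=89.7448. Δ = (V_up−V_dn)/(S_up−S_dn) = (103.2066−0.0000)/(103.2066−70.0010) = 3.1081. V = [p*·103.2066 + (1−p*)·0.0000]/1.09 = 79.3306. B = V − Δ·S = -199.6061.
(3,3): S=132.3161. Δ = (V_up−V_dn)/(S_up−S_dn) = (152.1635−103.2066)/(152.1635−103.2066) = 1.0000. V = [p*·152.1635 + (1−p*)·103.2066]/1.09 = 132.3161. B = V − Δ·S = 0.0000.
(2,0): S=52.9308. Δ = (V_up−V_dn)/(S_up−S_dn) = (0.0000−0.0000)/(60.8704−41.2860) = 0.0000. V = [p*·0.0000 + (1−p*)·0.0000]/1.09 = 0.0000. B = V − Δ·S = 0.0000.
(2,1): S=78.0390. Δ = (V_up−V_dn)/(S_up−S_dn) = (79.3306−0.0000)/(89.7448−60.8704) = 2.7474. V = [p*·79.3306 + (1−p*)·0.0000]/1.09 = 60.9782. B = V − Δ·S = -153.4289.
(2,2): S=115.0575. Δ = (V_up−V_dn)/(S_up−S_dn) = (132.3161−79.3306)/(132.3161−89.7448) = 1.2446. V = [p*·132.3161 + (1−p*)·79.3306]/1.09 = 113.5081. B = V − Δ·S = -29.6959.
(1,0): S=67.8600. Δ = (V_up−V_dn)/(S_up−S_dn) = (60.9782−0.0000)/(78.0390−52.9308) = 2.4286. V = [p*·60.9782 + (1−p*)·0.0000]/1.09 = 46.8714. B = V − Δ·S = -117.9345.
(1,1): S=100.0500. Δ = (V_up−V_dn)/(S_up−S_dn) = (113.5081−60.9782)/(115.0575−78.0390) = 1.4190. V = [p*·113.5081 + (1−p*)·60.9782]/1.09 = 96.3209. B = V − Δ·S = -45.6520.
(0,0): S=87.0000. Δ = (V_up−V_dn)/(S_up−S_dn) = (96.3209−46.8714)/(100.0500−67.8600) = 1.5362. V = [p*·96.3209 + (1−p*)·46.8714]/1.09 = 81.0111. B = V − Δ·S = -52.6363.
Self-financing check: at every node Δ·S+B equals the discounted successor values.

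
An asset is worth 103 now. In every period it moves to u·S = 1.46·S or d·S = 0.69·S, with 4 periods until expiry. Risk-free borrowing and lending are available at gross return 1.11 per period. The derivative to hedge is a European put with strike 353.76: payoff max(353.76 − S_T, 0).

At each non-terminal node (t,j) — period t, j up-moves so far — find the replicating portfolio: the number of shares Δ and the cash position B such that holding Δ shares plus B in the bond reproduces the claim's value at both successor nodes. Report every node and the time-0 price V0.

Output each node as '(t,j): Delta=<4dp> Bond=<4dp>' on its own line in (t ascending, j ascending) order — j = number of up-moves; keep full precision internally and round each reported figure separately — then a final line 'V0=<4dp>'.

Since d<R<u, set p* = (R−d)/(u−d) = 0.5455; price each node as the discounted p*-expectation of its children.
At expiry t=4: V(4,0)=330.4129, V(4,1)=304.3588, V(4,2)=249.2300, V(4,3)=132.5805, V(4,4)=0.0000
(3,0): S=33.8364. Δ = (V_up−V_dn)/(S_up−S_dn) = (304.3588−330.4129)/(49.4012−23.3471) = -1.0000. V = [p*·304.3588 + (1−p*)·330.4129]/1.11 = 284.8663. B = V − Δ·S = 318.7027.
(3,1): S=71.5959. Δ = (V_up−V_dn)/(S_up−S_dn) = (249.2300−304.3588)/(104.5300−49.4012) = -1.0000. V = [p*·249.2300 + (1−p*)·304.3588]/1.11 = 247.1068. B = V − Δ·S = 318.7027.
(3,2): S=151.4928. Δ = (V_up−V_dn)/(S_up−S_dn) = (132.5805−249.2300)/(221.1795−104.5300) = -1.0000. V = [p*·132.5805 + (1−p*)·249.2300]/1.11 = 167.2099. B = V − Δ·S = 318.7027.
(3,3): S=320.5500. Δ = (V_up−V_dn)/(S_up−S_dn) = (0.0000−132.5805)/(468.0030−221.1795) = -0.5371. V = [p*·0.0000 + (1−p*)·132.5805]/1.11 = 54.2918. B = V − Δ·S = 226.4742.
(2,0): S=49.0383. Δ = (V_up−V_dn)/(S_up−S_dn) = (247.1068−284.8663)/(71.5959−33.8364) = -1.0000. V = [p*·247.1068 + (1−p*)·284.8663]/1.11 = 238.0813. B = V − Δ·S = 287.1196.
(2,1): S=103.7622. Δ = (V_up−V_dn)/(S_up−S_dn) = (167.2099−247.1068)/(151.4928−71.5959) = -1.0000. V = [p*·167.2099 + (1−p*)·247.1068]/1.11 = 183.3574. B = V − Δ·S = 287.1196.
(2,2): S=219.5548. Δ = (V_up−V_dn)/(S_up−S_dn) = (54.2918−167.2099)/(320.5500−151.4928) = -0.6679. V = [p*·54.2918 + (1−p*)·167.2099]/1.11 = 95.1515. B = V − Δ·S = 241.7984.
(1,0): S=71.0700. Δ = (V_up−V_dn)/(S_up−S_dn) = (183.3574−238.0813)/(103.7622−49.0383) = -1.0000. V = [p*·183.3574 + (1−p*)·238.0813]/1.11 = 187.5963. B = V − Δ·S = 258.6663.
(1,1): S=150.3800. Δ = (V_up−V_dn)/(S_up−S_dn) = (95.1515−183.3574)/(219.5548−103.7622) = -0.7618. V = [p*·95.1515 + (1−p*)·183.3574]/1.11 = 121.8424. B = V − Δ·S = 236.3954.
(0,0): S=103.0000. Δ = (V_up−V_dn)/(S_up−S_dn) = (121.8424−187.5963)/(150.3800−71.0700) = -0.8291. V = [p*·121.8424 + (1−p*)·187.5963]/1.11 = 136.6942. B = V − Δ·S = 222.0888.
Root portfolio cost Δ·103+B reproduces V0=136.6942.

(0,0): Delta=-0.8291 Bond=222.0888
(1,0): Delta=-1.0000 Bond=258.6663
(1,1): Delta=-0.7618 Bond=236.3954
(2,0): Delta=-1.0000 Bond=287.1196
(2,1): Delta=-1.0000 Bond=287.1196
(2,2): Delta=-0.6679 Bond=241.7984
(3,0): Delta=-1.0000 Bond=318.7027
(3,1): Delta=-1.0000 Bond=318.7027
(3,2): Delta=-1.0000 Bond=318.7027
(3,3): Delta=-0.5371 Bond=226.4742
V0=136.6942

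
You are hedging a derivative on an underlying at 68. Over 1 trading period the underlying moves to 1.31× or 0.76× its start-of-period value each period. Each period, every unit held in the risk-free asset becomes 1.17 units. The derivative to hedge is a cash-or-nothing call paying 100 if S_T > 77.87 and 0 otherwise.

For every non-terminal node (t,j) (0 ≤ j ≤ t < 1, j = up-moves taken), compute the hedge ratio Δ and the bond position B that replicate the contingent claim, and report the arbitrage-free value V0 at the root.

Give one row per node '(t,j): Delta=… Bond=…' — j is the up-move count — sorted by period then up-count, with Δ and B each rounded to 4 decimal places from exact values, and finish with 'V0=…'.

The replicating-portfolio and risk-neutral prices coincide; use p* = (1.17−0.76)/(1.31−0.76) = 0.7455 for the latter.
Payoff layer (t=1): V(1,0)=0.0000, V(1,1)=100.0000
Node (0,0) S=68.0000: V=(p*·100.0000+(1−p*)·0.0000)/1.17=63.7141; Δ=(100.0000−0.0000)/(89.0800−51.6800)=2.6738; B=V−Δ·S=-118.1041
Root portfolio cost Δ·68+B reproduces V0=63.7141.

(0,0): Delta=2.6738 Bond=-118.1041
V0=63.7141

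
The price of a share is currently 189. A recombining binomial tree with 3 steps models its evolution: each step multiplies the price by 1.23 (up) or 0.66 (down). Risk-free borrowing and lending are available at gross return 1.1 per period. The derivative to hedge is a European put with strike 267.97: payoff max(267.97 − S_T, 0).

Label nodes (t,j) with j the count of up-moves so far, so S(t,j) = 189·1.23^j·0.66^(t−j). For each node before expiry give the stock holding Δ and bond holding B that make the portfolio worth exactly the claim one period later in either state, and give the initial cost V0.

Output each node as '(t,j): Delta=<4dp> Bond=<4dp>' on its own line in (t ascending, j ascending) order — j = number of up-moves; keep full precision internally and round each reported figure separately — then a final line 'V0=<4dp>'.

(0,0): Delta=-0.6172 Bond=157.9240
(1,0): Delta=-1.0000 Bond=221.4628
(1,1): Delta=-0.5566 Bond=159.6095
(2,0): Delta=-1.0000 Bond=243.6091
(2,1): Delta=-1.0000 Bond=243.6091
(2,2): Delta=-0.4862 Bond=155.4682
V0=41.2670

The replicating-portfolio and risk-neutral prices coincide; use p* = (1.1−0.66)/(1.23−0.66) = 0.7719 for the latter.
Terminal payoffs: V(3,0)=213.6333, V(3,1)=166.7061, V(3,2)=79.2509, V(3,3)=0.0000
  t=2,j=0: stock 82.3284 → up 101.2639 (V=166.7061), down 54.3367 (V=213.6333). Price 161.2807; hedge Δ=-1.0000, bond B=243.6091.
  t=2,j=1: stock 153.4302 → up 188.7191 (V=79.2509), down 101.2639 (V=166.7061). Price 90.1789; hedge Δ=-1.0000, bond B=243.6091.
  t=2,j=2: stock 285.9381 → up 351.7039 (V=0.0000), down 188.7191 (V=79.2509). Price 16.4316; hedge Δ=-0.4862, bond B=155.4682.
  t=1,j=0: stock 124.7400 → up 153.4302 (V=90.1789), down 82.3284 (V=161.2807). Price 96.7228; hedge Δ=-1.0000, bond B=221.4628.
  t=1,j=1: stock 232.4700 → up 285.9381 (V=16.4316), down 153.4302 (V=90.1789). Price 30.2283; hedge Δ=-0.5566, bond B=159.6095.
  t=0,j=0: stock 189.0000 → up 232.4700 (V=30.2283), down 124.7400 (V=96.7228). Price 41.2670; hedge Δ=-0.6172, bond B=157.9240.
Check: Δ(0,0)·S0 + B(0,0) = 41.2670 = V0.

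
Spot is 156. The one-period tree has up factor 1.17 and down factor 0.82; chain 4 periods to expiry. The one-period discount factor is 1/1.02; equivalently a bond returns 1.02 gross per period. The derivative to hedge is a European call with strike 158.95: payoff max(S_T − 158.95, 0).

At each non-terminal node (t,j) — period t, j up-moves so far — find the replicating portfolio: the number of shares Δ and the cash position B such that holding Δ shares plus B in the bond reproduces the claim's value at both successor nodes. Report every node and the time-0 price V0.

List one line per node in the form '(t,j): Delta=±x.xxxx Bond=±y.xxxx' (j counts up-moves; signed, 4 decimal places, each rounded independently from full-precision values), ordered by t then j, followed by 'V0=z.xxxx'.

(0,0): Delta=0.6144 Bond=-69.1341
(1,0): Delta=0.3220 Bond=-33.1093
(1,1): Delta=0.7681 Bond=-98.5724
(2,0): Delta=0.0000 Bond=0.0000
(2,1): Delta=0.4912 Bond=-59.1001
(2,2): Delta=0.9137 Bond=-131.6267
(3,0): Delta=0.0000 Bond=0.0000
(3,1): Delta=0.0000 Bond=0.0000
(3,2): Delta=0.7494 Bond=-105.4937
(3,3): Delta=1.0000 Bond=-155.8333
V0=26.7101

Risk-neutral probability p* = (R−d)/(u−d) = (1.02−0.82)/(1.17−0.82) = 0.5714.
Payoff layer (t=4): V(4,0)=0.0000, V(4,1)=0.0000, V(4,2)=0.0000, V(4,3)=45.9283, V(4,4)=133.3764
Node (3,0) S=86.0134: V=(p*·0.0000+(1−p*)·0.0000)/1.02=0.0000; Δ=(0.0000−0.0000)/(100.6357−70.5310)=0.0000; B=V−Δ·S=0.0000
Node (3,1) S=122.7264: V=(p*·0.0000+(1−p*)·0.0000)/1.02=0.0000; Δ=(0.0000−0.0000)/(143.5899−100.6357)=0.0000; B=V−Δ·S=0.0000
Node (3,2) S=175.1097: V=(p*·45.9283+(1−p*)·0.0000)/1.02=25.7302; Δ=(45.9283−0.0000)/(204.8783−143.5899)=0.7494; B=V−Δ·S=-105.4937
Node (3,3) S=249.8516: V=(p*·133.3764+(1−p*)·45.9283)/1.02=94.0183; Δ=(133.3764−45.9283)/(292.3264−204.8783)=1.0000; B=V−Δ·S=-155.8333
Node (2,0) S=104.8944: V=(p*·0.0000+(1−p*)·0.0000)/1.02=0.0000; Δ=(0.0000−0.0000)/(122.7264−86.0134)=0.0000; B=V−Δ·S=0.0000
Node (2,1) S=149.6664: V=(p*·25.7302+(1−p*)·0.0000)/1.02=14.4147; Δ=(25.7302−0.0000)/(175.1097−122.7264)=0.4912; B=V−Δ·S=-59.1001
Node (2,2) S=213.5484: V=(p*·94.0183+(1−p*)·25.7302)/1.02=63.4823; Δ=(94.0183−25.7302)/(249.8516−175.1097)=0.9137; B=V−Δ·S=-131.6267
Node (1,0) S=127.9200: V=(p*·14.4147+(1−p*)·0.0000)/1.02=8.0754; Δ=(14.4147−0.0000)/(149.6664−104.8944)=0.3220; B=V−Δ·S=-33.1093
Node (1,1) S=182.5200: V=(p*·63.4823+(1−p*)·14.4147)/1.02=41.6209; Δ=(63.4823−14.4147)/(213.5484−149.6664)=0.7681; B=V−Δ·S=-98.5724
Node (0,0) S=156.0000: V=(p*·41.6209+(1−p*)·8.0754)/1.02=26.7101; Δ=(41.6209−8.0754)/(182.5200−127.9200)=0.6144; B=V−Δ·S=-69.1341
Self-financing check: at every node Δ·S+B equals the discounted successor values.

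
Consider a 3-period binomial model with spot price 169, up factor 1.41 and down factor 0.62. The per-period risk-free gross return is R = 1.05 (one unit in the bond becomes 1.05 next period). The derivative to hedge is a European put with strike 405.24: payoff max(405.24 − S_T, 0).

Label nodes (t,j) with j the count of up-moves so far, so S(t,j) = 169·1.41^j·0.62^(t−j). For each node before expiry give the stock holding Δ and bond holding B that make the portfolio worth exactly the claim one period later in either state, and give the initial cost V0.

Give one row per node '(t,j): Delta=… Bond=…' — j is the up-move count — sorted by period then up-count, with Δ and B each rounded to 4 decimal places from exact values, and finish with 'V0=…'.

(0,0): Delta=-0.8621 Bond=336.3022
(1,0): Delta=-1.0000 Bond=367.5646
(1,1): Delta=-0.8114 Bond=341.0219
(2,0): Delta=-1.0000 Bond=385.9429
(2,1): Delta=-1.0000 Bond=385.9429
(2,2): Delta=-0.7419 Bond=334.7401
V0=190.6043

Under the risk-neutral measure, an up-move has probability p* = (R−d)/(u−d) = 0.5443 and values discount at R = 1.05.
At expiry t=3: V(3,0)=364.9626, V(3,1)=313.6413, V(3,2)=196.9269, V(3,3)=0.0000
  t=2,j=0: stock 64.9636 → up 91.5987 (V=313.6413), down 40.2774 (V=364.9626). Price 320.9793; hedge Δ=-1.0000, bond B=385.9429.
  t=2,j=1: stock 147.7398 → up 208.3131 (V=196.9269), down 91.5987 (V=313.6413). Price 238.2031; hedge Δ=-1.0000, bond B=385.9429.
  t=2,j=2: stock 335.9889 → up 473.7443 (V=0.0000), down 208.3131 (V=196.9269). Price 85.4656; hedge Δ=-0.7419, bond B=334.7401.
  t=1,j=0: stock 104.7800 → up 147.7398 (V=238.2031), down 64.9636 (V=320.9793). Price 262.7846; hedge Δ=-1.0000, bond B=367.5646.
  t=1,j=1: stock 238.2900 → up 335.9889 (V=85.4656), down 147.7398 (V=238.2031). Price 147.6833; hedge Δ=-0.8114, bond B=341.0219.
  t=0,j=0: stock 169.0000 → up 238.2900 (V=147.6833), down 104.7800 (V=262.7846). Price 190.6043; hedge Δ=-0.8621, bond B=336.3022.
Check: Δ(0,0)·S0 + B(0,0) = 190.6043 = V0.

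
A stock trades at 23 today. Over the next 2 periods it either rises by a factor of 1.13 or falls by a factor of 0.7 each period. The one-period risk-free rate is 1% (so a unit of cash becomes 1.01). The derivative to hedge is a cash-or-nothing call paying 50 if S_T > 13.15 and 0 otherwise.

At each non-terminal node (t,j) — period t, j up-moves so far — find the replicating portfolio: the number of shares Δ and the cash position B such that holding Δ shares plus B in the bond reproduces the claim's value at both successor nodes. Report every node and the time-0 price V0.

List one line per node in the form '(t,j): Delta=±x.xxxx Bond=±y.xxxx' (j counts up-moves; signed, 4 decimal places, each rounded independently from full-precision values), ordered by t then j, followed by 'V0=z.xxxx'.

No-arbitrage ⇒ martingale measure with p* = (R−d)/(u−d) = 0.7209.
At expiry t=2: V(2,0)=0.0000, V(2,1)=50.0000, V(2,2)=50.0000
Node (1,0) S=16.1000: V=(p*·50.0000+(1−p*)·0.0000)/1.01=35.6896; Δ=(50.0000−0.0000)/(18.1930−11.2700)=7.2223; B=V−Δ·S=-80.5895
Node (1,1) S=25.9900: V=(p*·50.0000+(1−p*)·50.0000)/1.01=49.5050; Δ=(50.0000−50.0000)/(29.3687−18.1930)=0.0000; B=V−Δ·S=49.5050
Node (0,0) S=23.0000: V=(p*·49.5050+(1−p*)·35.6896)/1.01=45.1975; Δ=(49.5050−35.6896)/(25.9900−16.1000)=1.3969; B=V−Δ·S=13.0688
Root portfolio cost Δ·23+B reproduces V0=45.1975.

(0,0): Delta=1.3969 Bond=13.0688
(1,0): Delta=7.2223 Bond=-80.5895
(1,1): Delta=0.0000 Bond=49.5050
V0=45.1975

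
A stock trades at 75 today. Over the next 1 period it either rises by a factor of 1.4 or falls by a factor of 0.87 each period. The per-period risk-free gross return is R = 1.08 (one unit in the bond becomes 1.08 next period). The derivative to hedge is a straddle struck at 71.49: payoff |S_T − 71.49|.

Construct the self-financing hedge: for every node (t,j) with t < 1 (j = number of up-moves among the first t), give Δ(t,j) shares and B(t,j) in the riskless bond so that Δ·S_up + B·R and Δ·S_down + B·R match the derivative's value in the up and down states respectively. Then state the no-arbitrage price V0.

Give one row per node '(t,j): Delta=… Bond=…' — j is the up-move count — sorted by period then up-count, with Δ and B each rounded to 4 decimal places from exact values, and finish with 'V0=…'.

No-arbitrage ⇒ martingale measure with p* = (R−d)/(u−d) = 0.3962.
Payoff layer (t=1): V(1,0)=6.2400, V(1,1)=33.5100
(0,0): S=75.0000. Δ = (V_up−V_dn)/(S_up−S_dn) = (33.5100−6.2400)/(105.0000−65.2500) = 0.6860. V = [p*·33.5100 + (1−p*)·6.2400]/1.08 = 15.7825. B = V − Δ·S = -35.6703.
Root portfolio cost Δ·75+B reproduces V0=15.7825.

(0,0): Delta=0.6860 Bond=-35.6703
V0=15.7825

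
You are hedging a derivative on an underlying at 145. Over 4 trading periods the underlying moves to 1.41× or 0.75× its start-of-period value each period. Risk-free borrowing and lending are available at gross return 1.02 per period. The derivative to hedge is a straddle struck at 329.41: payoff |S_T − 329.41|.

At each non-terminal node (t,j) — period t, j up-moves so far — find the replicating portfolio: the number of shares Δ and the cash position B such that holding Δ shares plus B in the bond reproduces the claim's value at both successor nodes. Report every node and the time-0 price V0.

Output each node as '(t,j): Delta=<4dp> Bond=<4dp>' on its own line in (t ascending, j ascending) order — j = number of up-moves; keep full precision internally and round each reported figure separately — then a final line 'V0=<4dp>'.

No-arbitrage ⇒ martingale measure with p* = (R−d)/(u−d) = 0.4091.
Payoff layer (t=4): V(4,0)=283.5311, V(4,1)=243.1577, V(4,2)=167.2556, V(4,3)=24.5597, V(4,4)=243.7085
Node (3,0) S=61.1719: V=(p*·243.1577+(1−p*)·283.5311)/1.02=261.7791; Δ=(243.1577−283.5311)/(86.2523−45.8789)=-1.0000; B=V−Δ·S=322.9510
Node (3,1) S=115.0031: V=(p*·167.2556+(1−p*)·243.1577)/1.02=207.9479; Δ=(167.2556−243.1577)/(162.1544−86.2523)=-1.0000; B=V−Δ·S=322.9510
Node (3,2) S=216.2059: V=(p*·24.5597+(1−p*)·167.2556)/1.02=106.7451; Δ=(24.5597−167.2556)/(304.8503−162.1544)=-1.0000; B=V−Δ·S=322.9510
Node (3,3) S=406.4670: V=(p*·243.7085+(1−p*)·24.5597)/1.02=111.9721; Δ=(243.7085−24.5597)/(573.1185−304.8503)=0.8169; B=V−Δ·S=-220.0716
Node (2,0) S=81.5625: V=(p*·207.9479+(1−p*)·261.7791)/1.02=235.0561; Δ=(207.9479−261.7791)/(115.0031−61.1719)=-1.0000; B=V−Δ·S=316.6186
Node (2,1) S=153.3375: V=(p*·106.7451+(1−p*)·207.9479)/1.02=163.2811; Δ=(106.7451−207.9479)/(216.2059−115.0031)=-1.0000; B=V−Δ·S=316.6186
Node (2,2) S=288.2745: V=(p*·111.9721+(1−p*)·106.7451)/1.02=106.7484; Δ=(111.9721−106.7451)/(406.4670−216.2059)=0.0275; B=V−Δ·S=98.8288
Node (1,0) S=108.7500: V=(p*·163.2811+(1−p*)·235.0561)/1.02=201.6604; Δ=(163.2811−235.0561)/(153.3375−81.5625)=-1.0000; B=V−Δ·S=310.4104
Node (1,1) S=204.4500: V=(p*·106.7484+(1−p*)·163.2811)/1.02=137.4060; Δ=(106.7484−163.2811)/(288.2745−153.3375)=-0.4190; B=V−Δ·S=223.0615
Node (0,0) S=145.0000: V=(p*·137.4060+(1−p*)·201.6604)/1.02=171.9358; Δ=(137.4060−201.6604)/(204.4500−108.7500)=-0.6714; B=V−Δ·S=269.2910
Check: Δ(0,0)·S0 + B(0,0) = 171.9358 = V0.

(0,0): Delta=-0.6714 Bond=269.2910
(1,0): Delta=-1.0000 Bond=310.4104
(1,1): Delta=-0.4190 Bond=223.0615
(2,0): Delta=-1.0000 Bond=316.6186
(2,1): Delta=-1.0000 Bond=316.6186
(2,2): Delta=0.0275 Bond=98.8288
(3,0): Delta=-1.0000 Bond=322.9510
(3,1): Delta=-1.0000 Bond=322.9510
(3,2): Delta=-1.0000 Bond=322.9510
(3,3): Delta=0.8169 Bond=-220.0716
V0=171.9358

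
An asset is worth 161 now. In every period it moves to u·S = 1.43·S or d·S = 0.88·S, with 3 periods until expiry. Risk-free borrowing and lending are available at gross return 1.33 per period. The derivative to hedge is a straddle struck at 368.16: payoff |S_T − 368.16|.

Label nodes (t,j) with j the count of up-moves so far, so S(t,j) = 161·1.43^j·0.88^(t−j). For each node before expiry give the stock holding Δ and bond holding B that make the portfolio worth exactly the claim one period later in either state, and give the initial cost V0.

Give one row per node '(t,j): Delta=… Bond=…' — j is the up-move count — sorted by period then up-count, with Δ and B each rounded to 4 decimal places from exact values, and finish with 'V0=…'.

(0,0): Delta=-0.1227 Bond=63.0338
(1,0): Delta=-1.0000 Bond=208.1293
(1,1): Delta=-0.0027 Bond=56.2139
(2,0): Delta=-1.0000 Bond=276.8120
(2,1): Delta=-1.0000 Bond=276.8120
(2,2): Delta=0.1336 Bond=29.8651
V0=43.2774

Risk-neutral probability p* = (R−d)/(u−d) = (1.33−0.88)/(1.43−0.88) = 0.8182.
Terminal values V(3,·): V(3,0)=258.4430, V(3,1)=189.8699, V(3,2)=78.4386, V(3,3)=102.6373
  t=2,j=0: stock 124.6784 → up 178.2901 (V=189.8699), down 109.7170 (V=258.4430). Price 152.1336; hedge Δ=-1.0000, bond B=276.8120.
  t=2,j=1: stock 202.6024 → up 289.7214 (V=78.4386), down 178.2901 (V=189.8699). Price 74.2096; hedge Δ=-1.0000, bond B=276.8120.
  t=2,j=2: stock 329.2289 → up 470.7973 (V=102.6373), down 289.7214 (V=78.4386). Price 73.8628; hedge Δ=0.1336, bond B=29.8651.
  t=1,j=0: stock 141.6800 → up 202.6024 (V=74.2096), down 124.6784 (V=152.1336). Price 66.4493; hedge Δ=-1.0000, bond B=208.1293.
  t=1,j=1: stock 230.2300 → up 329.2289 (V=73.8628), down 202.6024 (V=74.2096). Price 55.5834; hedge Δ=-0.0027, bond B=56.2139.
  t=0,j=0: stock 161.0000 → up 230.2300 (V=55.5834), down 141.6800 (V=66.4493). Price 43.2774; hedge Δ=-0.1227, bond B=63.0338.
Root portfolio cost Δ·161+B reproduces V0=43.2774.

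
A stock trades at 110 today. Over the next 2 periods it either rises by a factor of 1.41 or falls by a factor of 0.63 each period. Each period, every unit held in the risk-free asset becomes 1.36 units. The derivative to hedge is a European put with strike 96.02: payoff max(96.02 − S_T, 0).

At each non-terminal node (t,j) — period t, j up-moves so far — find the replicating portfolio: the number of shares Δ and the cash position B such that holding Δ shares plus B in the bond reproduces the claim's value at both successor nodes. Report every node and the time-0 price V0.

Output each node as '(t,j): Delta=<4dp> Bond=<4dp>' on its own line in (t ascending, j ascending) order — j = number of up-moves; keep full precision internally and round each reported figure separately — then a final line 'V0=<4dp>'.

Under the risk-neutral measure, an up-move has probability p* = (R−d)/(u−d) = 0.9359 and values discount at R = 1.36.
Terminal values V(2,·): V(2,0)=52.3610, V(2,1)=0.0000, V(2,2)=0.0000
  t=1,j=0: stock 69.3000 → up 97.7130 (V=0.0000), down 43.6590 (V=52.3610). Price 2.4680; hedge Δ=-0.9687, bond B=69.5975.
  t=1,j=1: stock 155.1000 → up 218.6910 (V=0.0000), down 97.7130 (V=0.0000). Price 0.0000; hedge Δ=0.0000, bond B=0.0000.
  t=0,j=0: stock 110.0000 → up 155.1000 (V=0.0000), down 69.3000 (V=2.4680). Price 0.1163; hedge Δ=-0.0288, bond B=3.2804.
Root portfolio cost Δ·110+B reproduces V0=0.1163.

(0,0): Delta=-0.0288 Bond=3.2804
(1,0): Delta=-0.9687 Bond=69.5975
(1,1): Delta=0.0000 Bond=0.0000
V0=0.1163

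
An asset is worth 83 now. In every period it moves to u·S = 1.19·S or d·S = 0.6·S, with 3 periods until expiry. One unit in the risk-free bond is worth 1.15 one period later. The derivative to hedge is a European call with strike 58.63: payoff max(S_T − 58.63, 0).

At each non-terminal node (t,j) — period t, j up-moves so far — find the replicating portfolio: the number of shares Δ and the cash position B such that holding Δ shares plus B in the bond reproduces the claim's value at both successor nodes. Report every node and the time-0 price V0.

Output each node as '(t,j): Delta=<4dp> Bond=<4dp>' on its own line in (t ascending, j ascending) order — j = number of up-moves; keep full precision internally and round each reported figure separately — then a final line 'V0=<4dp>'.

(0,0): Delta=0.9537 Bond=-34.5053
(1,0): Delta=0.3281 Bond=-8.5243
(1,1): Delta=0.9767 Bond=-41.9470
(2,0): Delta=0.0000 Bond=0.0000
(2,1): Delta=0.3401 Bond=-10.5159
(2,2): Delta=1.0000 Bond=-50.9826
V0=44.6532

Since d<R<u, set p* = (R−d)/(u−d) = 0.9322; price each node as the discounted p*-expectation of its children.
Terminal payoffs: V(3,0)=0.0000, V(3,1)=0.0000, V(3,2)=11.8918, V(3,3)=81.2382
Node (2,0) S=29.8800: V=(p*·0.0000+(1−p*)·0.0000)/1.15=0.0000; Δ=(0.0000−0.0000)/(35.5572−17.9280)=0.0000; B=V−Δ·S=0.0000
Node (2,1) S=59.2620: V=(p*·11.8918+(1−p*)·0.0000)/1.15=9.6396; Δ=(11.8918−0.0000)/(70.5218−35.5572)=0.3401; B=V−Δ·S=-10.5159
Node (2,2) S=117.5363: V=(p*·81.2382+(1−p*)·11.8918)/1.15=66.5537; Δ=(81.2382−11.8918)/(139.8682−70.5218)=1.0000; B=V−Δ·S=-50.9826
Node (1,0) S=49.8000: V=(p*·9.6396+(1−p*)·0.0000)/1.15=7.8140; Δ=(9.6396−0.0000)/(59.2620−29.8800)=0.3281; B=V−Δ·S=-8.5243
Node (1,1) S=98.7700: V=(p*·66.5537+(1−p*)·9.6396)/1.15=54.5175; Δ=(66.5537−9.6396)/(117.5363−59.2620)=0.9767; B=V−Δ·S=-41.9470
Node (0,0) S=83.0000: V=(p*·54.5175+(1−p*)·7.8140)/1.15=44.6532; Δ=(54.5175−7.8140)/(98.7700−49.8000)=0.9537; B=V−Δ·S=-34.5053
Self-financing check: at every node Δ·S+B equals the discounted successor values.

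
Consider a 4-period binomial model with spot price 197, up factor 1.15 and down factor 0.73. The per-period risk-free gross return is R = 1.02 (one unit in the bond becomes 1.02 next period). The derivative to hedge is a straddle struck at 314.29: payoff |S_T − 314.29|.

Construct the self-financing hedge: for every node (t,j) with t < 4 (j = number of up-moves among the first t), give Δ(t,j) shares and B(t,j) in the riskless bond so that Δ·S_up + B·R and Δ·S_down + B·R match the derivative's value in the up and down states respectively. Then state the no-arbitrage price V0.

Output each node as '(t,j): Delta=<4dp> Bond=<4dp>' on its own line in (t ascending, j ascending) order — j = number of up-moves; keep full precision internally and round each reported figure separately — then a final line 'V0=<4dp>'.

(0,0): Delta=-0.7731 Bond=258.3606
(1,0): Delta=-1.0000 Bond=296.1625
(1,1): Delta=-0.7085 Bond=248.8985
(2,0): Delta=-1.0000 Bond=302.0857
(2,1): Delta=-1.0000 Bond=302.0857
(2,2): Delta=-0.6255 Bond=232.2655
(3,0): Delta=-1.0000 Bond=308.1275
(3,1): Delta=-1.0000 Bond=308.1275
(3,2): Delta=-1.0000 Bond=308.1275
(3,3): Delta=-0.5190 Bond=204.9860
V0=106.0656

Since d<R<u, set p* = (R−d)/(u−d) = 0.6905; price each node as the discounted p*-expectation of its children.
At expiry t=4: V(4,0)=258.3455, V(4,1)=226.1582, V(4,2)=175.4522, V(4,3)=95.5730, V(4,4)=30.2642
Node (3,0) S=76.6363: V=(p*·226.1582+(1−p*)·258.3455)/1.02=231.4911; Δ=(226.1582−258.3455)/(88.1318−55.9445)=-1.0000; B=V−Δ·S=308.1275
Node (3,1) S=120.7285: V=(p*·175.4522+(1−p*)·226.1582)/1.02=187.3990; Δ=(175.4522−226.1582)/(138.8378−88.1318)=-1.0000; B=V−Δ·S=308.1275
Node (3,2) S=190.1887: V=(p*·95.5730+(1−p*)·175.4522)/1.02=117.9387; Δ=(95.5730−175.4522)/(218.7170−138.8378)=-1.0000; B=V−Δ·S=308.1275
Node (3,3) S=299.6124: V=(p*·30.2642+(1−p*)·95.5730)/1.02=49.4891; Δ=(30.2642−95.5730)/(344.5542−218.7170)=-0.5190; B=V−Δ·S=204.9860
Node (2,0) S=104.9813: V=(p*·187.3990+(1−p*)·231.4911)/1.02=197.1044; Δ=(187.3990−231.4911)/(120.7285−76.6363)=-1.0000; B=V−Δ·S=302.0857
Node (2,1) S=165.3815: V=(p*·117.9387+(1−p*)·187.3990)/1.02=136.7042; Δ=(117.9387−187.3990)/(190.1887−120.7285)=-1.0000; B=V−Δ·S=302.0857
Node (2,2) S=260.5325: V=(p*·49.4891+(1−p*)·117.9387)/1.02=69.2901; Δ=(49.4891−117.9387)/(299.6124−190.1887)=-0.6255; B=V−Δ·S=232.2655
Node (1,0) S=143.8100: V=(p*·136.7042+(1−p*)·197.1044)/1.02=152.3525; Δ=(136.7042−197.1044)/(165.3815−104.9813)=-1.0000; B=V−Δ·S=296.1625
Node (1,1) S=226.5500: V=(p*·69.2901+(1−p*)·136.7042)/1.02=88.3886; Δ=(69.2901−136.7042)/(260.5325−165.3815)=-0.7085; B=V−Δ·S=248.8985
Node (0,0) S=197.0000: V=(p*·88.3886+(1−p*)·152.3525)/1.02=106.0656; Δ=(88.3886−152.3525)/(226.5500−143.8100)=-0.7731; B=V−Δ·S=258.3606
Self-financing check: at every node Δ·S+B equals the discounted successor values.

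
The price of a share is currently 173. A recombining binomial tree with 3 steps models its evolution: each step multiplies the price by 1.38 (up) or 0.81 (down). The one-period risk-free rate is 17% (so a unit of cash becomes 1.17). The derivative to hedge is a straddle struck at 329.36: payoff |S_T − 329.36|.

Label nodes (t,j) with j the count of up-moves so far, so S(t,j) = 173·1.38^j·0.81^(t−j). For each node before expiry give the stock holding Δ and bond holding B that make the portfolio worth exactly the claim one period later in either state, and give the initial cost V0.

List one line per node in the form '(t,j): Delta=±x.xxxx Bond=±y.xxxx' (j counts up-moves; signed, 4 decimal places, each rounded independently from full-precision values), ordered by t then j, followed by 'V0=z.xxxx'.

Under the risk-neutral measure, an up-move has probability p* = (R−d)/(u−d) = 0.6316 and values discount at R = 1.17.
Terminal values V(3,·): V(3,0)=237.4207, V(3,1)=172.7227, V(3,2)=62.4964, V(3,3)=125.2965
  t=2,j=0: stock 113.5053 → up 156.6373 (V=172.7227), down 91.9393 (V=237.4207). Price 167.9990; hedge Δ=-1.0000, bond B=281.5043.
  t=2,j=1: stock 193.3794 → up 266.8636 (V=62.4964), down 156.6373 (V=172.7227). Price 88.1249; hedge Δ=-1.0000, bond B=281.5043.
  t=2,j=2: stock 329.4612 → up 454.6565 (V=125.2965), down 266.8636 (V=62.4964). Price 87.3159; hedge Δ=0.3344, bond B=-22.8596.
  t=1,j=0: stock 140.1300 → up 193.3794 (V=88.1249), down 113.5053 (V=167.9990). Price 100.4719; hedge Δ=-1.0000, bond B=240.6019.
  t=1,j=1: stock 238.7400 → up 329.4612 (V=87.3159), down 193.3794 (V=88.1249). Price 74.8837; hedge Δ=-0.0059, bond B=76.3030.
  t=0,j=0: stock 173.0000 → up 238.7400 (V=74.8837), down 140.1300 (V=100.4719). Price 72.0606; hedge Δ=-0.2595, bond B=116.9523.
Root portfolio cost Δ·173+B reproduces V0=72.0606.

(0,0): Delta=-0.2595 Bond=116.9523
(1,0): Delta=-1.0000 Bond=240.6019
(1,1): Delta=-0.0059 Bond=76.3030
(2,0): Delta=-1.0000 Bond=281.5043
(2,1): Delta=-1.0000 Bond=281.5043
(2,2): Delta=0.3344 Bond=-22.8596
V0=72.0606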